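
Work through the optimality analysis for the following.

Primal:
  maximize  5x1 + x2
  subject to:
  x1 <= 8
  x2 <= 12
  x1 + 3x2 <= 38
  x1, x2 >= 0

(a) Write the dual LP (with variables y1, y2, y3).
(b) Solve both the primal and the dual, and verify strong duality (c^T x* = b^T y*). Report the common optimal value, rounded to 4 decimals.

The standard primal-dual pair for 'max c^T x s.t. A x <= b, x >= 0' is:
  Dual:  min b^T y  s.t.  A^T y >= c,  y >= 0.

So the dual LP is:
  minimize  8y1 + 12y2 + 38y3
  subject to:
    y1 + y3 >= 5
    y2 + 3y3 >= 1
    y1, y2, y3 >= 0

Solving the primal: x* = (8, 10).
  primal value c^T x* = 50.
Solving the dual: y* = (4.6667, 0, 0.3333).
  dual value b^T y* = 50.
Strong duality: c^T x* = b^T y*. Confirmed.

50


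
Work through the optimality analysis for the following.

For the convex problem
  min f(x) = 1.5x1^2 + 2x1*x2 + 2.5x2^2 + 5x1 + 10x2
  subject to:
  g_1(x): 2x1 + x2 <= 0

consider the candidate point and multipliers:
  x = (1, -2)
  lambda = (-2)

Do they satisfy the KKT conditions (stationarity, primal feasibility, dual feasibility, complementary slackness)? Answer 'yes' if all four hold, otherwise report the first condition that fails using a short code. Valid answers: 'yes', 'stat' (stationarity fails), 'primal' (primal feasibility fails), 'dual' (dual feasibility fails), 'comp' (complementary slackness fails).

Gradient of f: grad f(x) = Q x + c = (4, 2)
Constraint values g_i(x) = a_i^T x - b_i:
  g_1((1, -2)) = 0
Stationarity residual: grad f(x) + sum_i lambda_i a_i = (0, 0)
  -> stationarity OK
Primal feasibility (all g_i <= 0): OK
Dual feasibility (all lambda_i >= 0): FAILS
Complementary slackness (lambda_i * g_i(x) = 0 for all i): OK

Verdict: the first failing condition is dual_feasibility -> dual.

dual


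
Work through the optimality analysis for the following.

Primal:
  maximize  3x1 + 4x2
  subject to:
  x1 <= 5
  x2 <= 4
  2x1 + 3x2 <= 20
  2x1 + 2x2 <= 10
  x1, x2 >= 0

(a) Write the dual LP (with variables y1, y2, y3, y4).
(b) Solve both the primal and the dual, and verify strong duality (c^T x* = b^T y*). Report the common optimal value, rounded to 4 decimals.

The standard primal-dual pair for 'max c^T x s.t. A x <= b, x >= 0' is:
  Dual:  min b^T y  s.t.  A^T y >= c,  y >= 0.

So the dual LP is:
  minimize  5y1 + 4y2 + 20y3 + 10y4
  subject to:
    y1 + 2y3 + 2y4 >= 3
    y2 + 3y3 + 2y4 >= 4
    y1, y2, y3, y4 >= 0

Solving the primal: x* = (1, 4).
  primal value c^T x* = 19.
Solving the dual: y* = (0, 1, 0, 1.5).
  dual value b^T y* = 19.
Strong duality: c^T x* = b^T y*. Confirmed.

19


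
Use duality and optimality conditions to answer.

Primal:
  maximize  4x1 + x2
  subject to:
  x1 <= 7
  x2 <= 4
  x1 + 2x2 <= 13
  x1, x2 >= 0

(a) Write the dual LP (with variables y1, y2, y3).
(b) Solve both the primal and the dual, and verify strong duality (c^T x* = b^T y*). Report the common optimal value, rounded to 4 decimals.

The standard primal-dual pair for 'max c^T x s.t. A x <= b, x >= 0' is:
  Dual:  min b^T y  s.t.  A^T y >= c,  y >= 0.

So the dual LP is:
  minimize  7y1 + 4y2 + 13y3
  subject to:
    y1 + y3 >= 4
    y2 + 2y3 >= 1
    y1, y2, y3 >= 0

Solving the primal: x* = (7, 3).
  primal value c^T x* = 31.
Solving the dual: y* = (3.5, 0, 0.5).
  dual value b^T y* = 31.
Strong duality: c^T x* = b^T y*. Confirmed.

31


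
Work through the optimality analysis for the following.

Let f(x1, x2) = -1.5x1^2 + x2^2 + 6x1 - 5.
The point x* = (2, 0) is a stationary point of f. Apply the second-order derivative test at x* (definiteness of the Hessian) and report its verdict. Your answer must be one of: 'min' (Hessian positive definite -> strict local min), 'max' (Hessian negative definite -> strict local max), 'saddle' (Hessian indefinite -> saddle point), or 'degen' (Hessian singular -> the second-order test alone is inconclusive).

Compute the Hessian H = grad^2 f:
  H = [[-3, 0], [0, 2]]
Verify stationarity: grad f(x*) = H x* + g = (0, 0).
Eigenvalues of H: -3, 2.
Eigenvalues have mixed signs, so H is indefinite -> x* is a saddle point.

saddle


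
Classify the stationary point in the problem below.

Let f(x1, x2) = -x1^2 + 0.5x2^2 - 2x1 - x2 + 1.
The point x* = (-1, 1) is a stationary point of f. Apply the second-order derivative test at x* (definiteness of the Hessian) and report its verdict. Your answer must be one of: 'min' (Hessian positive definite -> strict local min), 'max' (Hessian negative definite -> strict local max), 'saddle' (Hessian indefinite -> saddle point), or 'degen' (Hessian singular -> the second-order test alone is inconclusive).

Compute the Hessian H = grad^2 f:
  H = [[-2, 0], [0, 1]]
Verify stationarity: grad f(x*) = H x* + g = (0, 0).
Eigenvalues of H: -2, 1.
Eigenvalues have mixed signs, so H is indefinite -> x* is a saddle point.

saddle


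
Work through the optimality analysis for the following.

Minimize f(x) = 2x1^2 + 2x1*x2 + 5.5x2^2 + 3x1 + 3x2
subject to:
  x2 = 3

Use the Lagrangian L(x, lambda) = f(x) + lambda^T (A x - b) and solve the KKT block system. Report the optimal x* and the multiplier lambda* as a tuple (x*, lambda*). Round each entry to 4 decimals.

Form the Lagrangian:
  L(x, lambda) = (1/2) x^T Q x + c^T x + lambda^T (A x - b)
Stationarity (grad_x L = 0): Q x + c + A^T lambda = 0.
Primal feasibility: A x = b.

This gives the KKT block system:
  [ Q   A^T ] [ x     ]   [-c ]
  [ A    0  ] [ lambda ] = [ b ]

Solving the linear system:
  x*      = (-2.25, 3)
  lambda* = (-31.5)
  f(x*)   = 48.375

x* = (-2.25, 3), lambda* = (-31.5)


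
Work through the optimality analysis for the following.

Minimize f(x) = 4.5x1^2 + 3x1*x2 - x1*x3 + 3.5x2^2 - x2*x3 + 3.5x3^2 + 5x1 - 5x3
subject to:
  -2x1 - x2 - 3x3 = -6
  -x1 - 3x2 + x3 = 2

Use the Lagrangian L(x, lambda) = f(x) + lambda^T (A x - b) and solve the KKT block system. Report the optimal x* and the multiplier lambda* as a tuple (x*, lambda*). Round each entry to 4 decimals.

Form the Lagrangian:
  L(x, lambda) = (1/2) x^T Q x + c^T x + lambda^T (A x - b)
Stationarity (grad_x L = 0): Q x + c + A^T lambda = 0.
Primal feasibility: A x = b.

This gives the KKT block system:
  [ Q   A^T ] [ x     ]   [-c ]
  [ A    0  ] [ lambda ] = [ b ]

Solving the linear system:
  x*      = (0.05, -0.025, 1.975)
  lambda* = (2.44, -1.48)
  f(x*)   = 3.9875

x* = (0.05, -0.025, 1.975), lambda* = (2.44, -1.48)


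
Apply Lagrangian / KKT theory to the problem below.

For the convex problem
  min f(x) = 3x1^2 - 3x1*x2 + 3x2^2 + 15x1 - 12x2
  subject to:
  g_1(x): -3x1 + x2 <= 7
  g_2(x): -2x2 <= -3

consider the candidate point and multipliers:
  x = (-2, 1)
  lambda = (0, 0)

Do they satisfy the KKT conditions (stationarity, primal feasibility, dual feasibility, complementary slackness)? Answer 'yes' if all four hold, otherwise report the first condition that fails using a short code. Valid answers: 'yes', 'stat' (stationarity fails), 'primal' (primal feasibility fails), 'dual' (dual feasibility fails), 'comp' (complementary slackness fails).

Gradient of f: grad f(x) = Q x + c = (0, 0)
Constraint values g_i(x) = a_i^T x - b_i:
  g_1((-2, 1)) = 0
  g_2((-2, 1)) = 1
Stationarity residual: grad f(x) + sum_i lambda_i a_i = (0, 0)
  -> stationarity OK
Primal feasibility (all g_i <= 0): FAILS
Dual feasibility (all lambda_i >= 0): OK
Complementary slackness (lambda_i * g_i(x) = 0 for all i): OK

Verdict: the first failing condition is primal_feasibility -> primal.

primal


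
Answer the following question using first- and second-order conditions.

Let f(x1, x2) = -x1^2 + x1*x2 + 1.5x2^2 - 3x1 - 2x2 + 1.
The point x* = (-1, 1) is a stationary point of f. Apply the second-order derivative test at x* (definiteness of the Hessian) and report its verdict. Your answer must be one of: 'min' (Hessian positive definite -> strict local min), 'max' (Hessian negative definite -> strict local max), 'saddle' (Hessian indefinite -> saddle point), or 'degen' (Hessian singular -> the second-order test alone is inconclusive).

Compute the Hessian H = grad^2 f:
  H = [[-2, 1], [1, 3]]
Verify stationarity: grad f(x*) = H x* + g = (0, 0).
Eigenvalues of H: -2.1926, 3.1926.
Eigenvalues have mixed signs, so H is indefinite -> x* is a saddle point.

saddle


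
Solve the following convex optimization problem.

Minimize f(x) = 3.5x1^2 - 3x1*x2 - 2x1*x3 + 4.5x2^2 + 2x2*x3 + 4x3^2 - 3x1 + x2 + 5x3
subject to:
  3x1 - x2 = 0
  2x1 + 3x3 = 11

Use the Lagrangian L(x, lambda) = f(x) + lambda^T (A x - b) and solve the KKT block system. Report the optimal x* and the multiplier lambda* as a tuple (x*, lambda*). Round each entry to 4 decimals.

Form the Lagrangian:
  L(x, lambda) = (1/2) x^T Q x + c^T x + lambda^T (A x - b)
Stationarity (grad_x L = 0): Q x + c + A^T lambda = 0.
Primal feasibility: A x = b.

This gives the KKT block system:
  [ Q   A^T ] [ x     ]   [-c ]
  [ A    0  ] [ lambda ] = [ b ]

Solving the linear system:
  x*      = (0.1205, 0.3616, 3.5863)
  lambda* = (11.0651, -11.3909)
  f(x*)   = 71.6156

x* = (0.1205, 0.3616, 3.5863), lambda* = (11.0651, -11.3909)


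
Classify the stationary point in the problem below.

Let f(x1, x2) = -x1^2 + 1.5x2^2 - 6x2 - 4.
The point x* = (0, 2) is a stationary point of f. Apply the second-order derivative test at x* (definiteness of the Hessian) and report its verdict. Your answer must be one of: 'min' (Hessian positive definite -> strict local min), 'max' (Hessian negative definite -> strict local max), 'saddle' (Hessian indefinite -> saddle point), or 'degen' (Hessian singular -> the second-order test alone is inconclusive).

Compute the Hessian H = grad^2 f:
  H = [[-2, 0], [0, 3]]
Verify stationarity: grad f(x*) = H x* + g = (0, 0).
Eigenvalues of H: -2, 3.
Eigenvalues have mixed signs, so H is indefinite -> x* is a saddle point.

saddle


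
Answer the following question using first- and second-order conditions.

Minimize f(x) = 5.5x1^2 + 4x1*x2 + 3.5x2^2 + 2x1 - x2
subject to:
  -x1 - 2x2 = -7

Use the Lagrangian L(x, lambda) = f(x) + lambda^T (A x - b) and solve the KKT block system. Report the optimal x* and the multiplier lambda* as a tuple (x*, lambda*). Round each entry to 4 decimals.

Form the Lagrangian:
  L(x, lambda) = (1/2) x^T Q x + c^T x + lambda^T (A x - b)
Stationarity (grad_x L = 0): Q x + c + A^T lambda = 0.
Primal feasibility: A x = b.

This gives the KKT block system:
  [ Q   A^T ] [ x     ]   [-c ]
  [ A    0  ] [ lambda ] = [ b ]

Solving the linear system:
  x*      = (-0.4857, 3.7429)
  lambda* = (11.6286)
  f(x*)   = 38.3429

x* = (-0.4857, 3.7429), lambda* = (11.6286)


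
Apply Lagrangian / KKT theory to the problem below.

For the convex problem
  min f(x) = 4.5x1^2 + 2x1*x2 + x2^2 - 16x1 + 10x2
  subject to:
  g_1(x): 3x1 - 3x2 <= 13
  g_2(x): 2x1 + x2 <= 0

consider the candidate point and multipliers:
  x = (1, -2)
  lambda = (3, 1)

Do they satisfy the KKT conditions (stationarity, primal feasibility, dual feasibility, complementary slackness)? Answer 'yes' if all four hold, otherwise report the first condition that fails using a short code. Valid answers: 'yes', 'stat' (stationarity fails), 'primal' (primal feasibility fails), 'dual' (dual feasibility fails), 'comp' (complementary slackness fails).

Gradient of f: grad f(x) = Q x + c = (-11, 8)
Constraint values g_i(x) = a_i^T x - b_i:
  g_1((1, -2)) = -4
  g_2((1, -2)) = 0
Stationarity residual: grad f(x) + sum_i lambda_i a_i = (0, 0)
  -> stationarity OK
Primal feasibility (all g_i <= 0): OK
Dual feasibility (all lambda_i >= 0): OK
Complementary slackness (lambda_i * g_i(x) = 0 for all i): FAILS

Verdict: the first failing condition is complementary_slackness -> comp.

comp


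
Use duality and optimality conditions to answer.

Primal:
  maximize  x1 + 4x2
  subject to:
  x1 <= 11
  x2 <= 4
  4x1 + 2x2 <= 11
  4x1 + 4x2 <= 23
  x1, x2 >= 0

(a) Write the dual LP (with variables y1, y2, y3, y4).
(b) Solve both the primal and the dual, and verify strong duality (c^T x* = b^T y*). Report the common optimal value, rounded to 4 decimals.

The standard primal-dual pair for 'max c^T x s.t. A x <= b, x >= 0' is:
  Dual:  min b^T y  s.t.  A^T y >= c,  y >= 0.

So the dual LP is:
  minimize  11y1 + 4y2 + 11y3 + 23y4
  subject to:
    y1 + 4y3 + 4y4 >= 1
    y2 + 2y3 + 4y4 >= 4
    y1, y2, y3, y4 >= 0

Solving the primal: x* = (0.75, 4).
  primal value c^T x* = 16.75.
Solving the dual: y* = (0, 3.5, 0.25, 0).
  dual value b^T y* = 16.75.
Strong duality: c^T x* = b^T y*. Confirmed.

16.75


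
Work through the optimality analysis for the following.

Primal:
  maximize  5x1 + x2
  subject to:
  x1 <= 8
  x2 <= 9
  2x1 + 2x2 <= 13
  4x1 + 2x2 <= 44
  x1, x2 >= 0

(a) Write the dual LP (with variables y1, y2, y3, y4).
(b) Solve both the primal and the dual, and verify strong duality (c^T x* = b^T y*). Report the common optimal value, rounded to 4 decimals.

The standard primal-dual pair for 'max c^T x s.t. A x <= b, x >= 0' is:
  Dual:  min b^T y  s.t.  A^T y >= c,  y >= 0.

So the dual LP is:
  minimize  8y1 + 9y2 + 13y3 + 44y4
  subject to:
    y1 + 2y3 + 4y4 >= 5
    y2 + 2y3 + 2y4 >= 1
    y1, y2, y3, y4 >= 0

Solving the primal: x* = (6.5, 0).
  primal value c^T x* = 32.5.
Solving the dual: y* = (0, 0, 2.5, 0).
  dual value b^T y* = 32.5.
Strong duality: c^T x* = b^T y*. Confirmed.

32.5


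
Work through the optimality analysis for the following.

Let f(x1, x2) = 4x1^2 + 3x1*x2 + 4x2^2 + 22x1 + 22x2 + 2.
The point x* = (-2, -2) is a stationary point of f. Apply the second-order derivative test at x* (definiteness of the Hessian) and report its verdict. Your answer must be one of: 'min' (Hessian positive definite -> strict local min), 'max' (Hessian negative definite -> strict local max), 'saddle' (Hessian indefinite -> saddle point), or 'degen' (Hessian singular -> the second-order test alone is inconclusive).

Compute the Hessian H = grad^2 f:
  H = [[8, 3], [3, 8]]
Verify stationarity: grad f(x*) = H x* + g = (0, 0).
Eigenvalues of H: 5, 11.
Both eigenvalues > 0, so H is positive definite -> x* is a strict local min.

min


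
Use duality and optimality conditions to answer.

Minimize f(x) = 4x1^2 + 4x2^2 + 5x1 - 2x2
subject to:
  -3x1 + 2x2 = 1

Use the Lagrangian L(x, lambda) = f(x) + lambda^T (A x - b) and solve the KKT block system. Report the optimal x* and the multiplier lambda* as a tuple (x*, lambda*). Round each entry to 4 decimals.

Form the Lagrangian:
  L(x, lambda) = (1/2) x^T Q x + c^T x + lambda^T (A x - b)
Stationarity (grad_x L = 0): Q x + c + A^T lambda = 0.
Primal feasibility: A x = b.

This gives the KKT block system:
  [ Q   A^T ] [ x     ]   [-c ]
  [ A    0  ] [ lambda ] = [ b ]

Solving the linear system:
  x*      = (-0.3077, 0.0385)
  lambda* = (0.8462)
  f(x*)   = -1.2308

x* = (-0.3077, 0.0385), lambda* = (0.8462)


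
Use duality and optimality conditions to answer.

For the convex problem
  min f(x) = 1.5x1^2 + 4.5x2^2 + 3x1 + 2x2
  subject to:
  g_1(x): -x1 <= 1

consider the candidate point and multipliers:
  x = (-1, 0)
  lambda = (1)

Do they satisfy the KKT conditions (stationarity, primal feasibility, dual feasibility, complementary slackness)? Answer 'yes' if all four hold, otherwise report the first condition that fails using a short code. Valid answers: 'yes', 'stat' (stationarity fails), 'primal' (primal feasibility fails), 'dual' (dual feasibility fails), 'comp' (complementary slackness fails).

Gradient of f: grad f(x) = Q x + c = (0, 2)
Constraint values g_i(x) = a_i^T x - b_i:
  g_1((-1, 0)) = 0
Stationarity residual: grad f(x) + sum_i lambda_i a_i = (-1, 2)
  -> stationarity FAILS
Primal feasibility (all g_i <= 0): OK
Dual feasibility (all lambda_i >= 0): OK
Complementary slackness (lambda_i * g_i(x) = 0 for all i): OK

Verdict: the first failing condition is stationarity -> stat.

stat


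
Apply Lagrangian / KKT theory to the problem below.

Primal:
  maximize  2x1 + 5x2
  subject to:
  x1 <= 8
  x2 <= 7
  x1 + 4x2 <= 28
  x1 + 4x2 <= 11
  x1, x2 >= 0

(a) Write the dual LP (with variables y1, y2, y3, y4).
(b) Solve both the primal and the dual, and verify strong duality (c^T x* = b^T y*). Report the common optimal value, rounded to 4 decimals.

The standard primal-dual pair for 'max c^T x s.t. A x <= b, x >= 0' is:
  Dual:  min b^T y  s.t.  A^T y >= c,  y >= 0.

So the dual LP is:
  minimize  8y1 + 7y2 + 28y3 + 11y4
  subject to:
    y1 + y3 + y4 >= 2
    y2 + 4y3 + 4y4 >= 5
    y1, y2, y3, y4 >= 0

Solving the primal: x* = (8, 0.75).
  primal value c^T x* = 19.75.
Solving the dual: y* = (0.75, 0, 0, 1.25).
  dual value b^T y* = 19.75.
Strong duality: c^T x* = b^T y*. Confirmed.

19.75


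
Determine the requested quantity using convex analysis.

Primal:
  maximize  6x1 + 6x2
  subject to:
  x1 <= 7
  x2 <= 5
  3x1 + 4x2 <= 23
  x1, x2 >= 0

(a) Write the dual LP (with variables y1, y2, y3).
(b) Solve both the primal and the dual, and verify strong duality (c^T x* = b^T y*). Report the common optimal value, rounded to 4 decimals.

The standard primal-dual pair for 'max c^T x s.t. A x <= b, x >= 0' is:
  Dual:  min b^T y  s.t.  A^T y >= c,  y >= 0.

So the dual LP is:
  minimize  7y1 + 5y2 + 23y3
  subject to:
    y1 + 3y3 >= 6
    y2 + 4y3 >= 6
    y1, y2, y3 >= 0

Solving the primal: x* = (7, 0.5).
  primal value c^T x* = 45.
Solving the dual: y* = (1.5, 0, 1.5).
  dual value b^T y* = 45.
Strong duality: c^T x* = b^T y*. Confirmed.

45


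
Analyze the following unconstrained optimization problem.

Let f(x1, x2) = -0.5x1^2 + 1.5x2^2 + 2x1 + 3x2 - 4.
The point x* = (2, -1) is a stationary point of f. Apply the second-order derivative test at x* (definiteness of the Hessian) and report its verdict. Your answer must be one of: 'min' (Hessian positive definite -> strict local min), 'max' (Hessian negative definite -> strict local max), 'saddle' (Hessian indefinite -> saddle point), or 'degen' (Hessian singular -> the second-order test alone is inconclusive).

Compute the Hessian H = grad^2 f:
  H = [[-1, 0], [0, 3]]
Verify stationarity: grad f(x*) = H x* + g = (0, 0).
Eigenvalues of H: -1, 3.
Eigenvalues have mixed signs, so H is indefinite -> x* is a saddle point.

saddle


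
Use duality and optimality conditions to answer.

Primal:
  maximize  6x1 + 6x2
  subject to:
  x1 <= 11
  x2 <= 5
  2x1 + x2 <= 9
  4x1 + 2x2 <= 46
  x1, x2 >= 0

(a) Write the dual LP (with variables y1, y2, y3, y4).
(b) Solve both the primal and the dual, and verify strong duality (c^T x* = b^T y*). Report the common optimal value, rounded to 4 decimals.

The standard primal-dual pair for 'max c^T x s.t. A x <= b, x >= 0' is:
  Dual:  min b^T y  s.t.  A^T y >= c,  y >= 0.

So the dual LP is:
  minimize  11y1 + 5y2 + 9y3 + 46y4
  subject to:
    y1 + 2y3 + 4y4 >= 6
    y2 + y3 + 2y4 >= 6
    y1, y2, y3, y4 >= 0

Solving the primal: x* = (2, 5).
  primal value c^T x* = 42.
Solving the dual: y* = (0, 3, 3, 0).
  dual value b^T y* = 42.
Strong duality: c^T x* = b^T y*. Confirmed.

42


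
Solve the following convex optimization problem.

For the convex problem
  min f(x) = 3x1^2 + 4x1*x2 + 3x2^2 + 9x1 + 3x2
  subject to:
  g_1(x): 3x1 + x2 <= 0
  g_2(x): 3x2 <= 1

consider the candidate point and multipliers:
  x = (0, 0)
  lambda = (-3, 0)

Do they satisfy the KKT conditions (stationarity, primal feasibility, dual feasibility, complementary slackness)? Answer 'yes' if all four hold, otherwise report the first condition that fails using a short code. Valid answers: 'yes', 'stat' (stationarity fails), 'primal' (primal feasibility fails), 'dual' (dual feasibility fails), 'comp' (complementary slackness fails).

Gradient of f: grad f(x) = Q x + c = (9, 3)
Constraint values g_i(x) = a_i^T x - b_i:
  g_1((0, 0)) = 0
  g_2((0, 0)) = -1
Stationarity residual: grad f(x) + sum_i lambda_i a_i = (0, 0)
  -> stationarity OK
Primal feasibility (all g_i <= 0): OK
Dual feasibility (all lambda_i >= 0): FAILS
Complementary slackness (lambda_i * g_i(x) = 0 for all i): OK

Verdict: the first failing condition is dual_feasibility -> dual.

dual


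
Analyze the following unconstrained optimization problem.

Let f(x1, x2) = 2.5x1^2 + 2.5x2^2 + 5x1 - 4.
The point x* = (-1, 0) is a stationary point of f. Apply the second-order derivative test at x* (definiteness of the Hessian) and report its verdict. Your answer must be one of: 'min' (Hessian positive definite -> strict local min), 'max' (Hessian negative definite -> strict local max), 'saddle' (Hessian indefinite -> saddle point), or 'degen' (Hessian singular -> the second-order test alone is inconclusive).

Compute the Hessian H = grad^2 f:
  H = [[5, 0], [0, 5]]
Verify stationarity: grad f(x*) = H x* + g = (0, 0).
Eigenvalues of H: 5, 5.
Both eigenvalues > 0, so H is positive definite -> x* is a strict local min.

min


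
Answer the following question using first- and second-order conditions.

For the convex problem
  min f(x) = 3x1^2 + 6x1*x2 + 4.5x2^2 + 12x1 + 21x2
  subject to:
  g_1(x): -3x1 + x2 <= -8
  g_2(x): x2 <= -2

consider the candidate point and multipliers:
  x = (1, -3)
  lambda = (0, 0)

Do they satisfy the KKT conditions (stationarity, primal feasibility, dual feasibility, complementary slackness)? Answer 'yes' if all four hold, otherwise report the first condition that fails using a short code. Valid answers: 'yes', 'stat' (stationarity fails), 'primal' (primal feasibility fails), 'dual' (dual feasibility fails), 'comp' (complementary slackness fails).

Gradient of f: grad f(x) = Q x + c = (0, 0)
Constraint values g_i(x) = a_i^T x - b_i:
  g_1((1, -3)) = 2
  g_2((1, -3)) = -1
Stationarity residual: grad f(x) + sum_i lambda_i a_i = (0, 0)
  -> stationarity OK
Primal feasibility (all g_i <= 0): FAILS
Dual feasibility (all lambda_i >= 0): OK
Complementary slackness (lambda_i * g_i(x) = 0 for all i): OK

Verdict: the first failing condition is primal_feasibility -> primal.

primal


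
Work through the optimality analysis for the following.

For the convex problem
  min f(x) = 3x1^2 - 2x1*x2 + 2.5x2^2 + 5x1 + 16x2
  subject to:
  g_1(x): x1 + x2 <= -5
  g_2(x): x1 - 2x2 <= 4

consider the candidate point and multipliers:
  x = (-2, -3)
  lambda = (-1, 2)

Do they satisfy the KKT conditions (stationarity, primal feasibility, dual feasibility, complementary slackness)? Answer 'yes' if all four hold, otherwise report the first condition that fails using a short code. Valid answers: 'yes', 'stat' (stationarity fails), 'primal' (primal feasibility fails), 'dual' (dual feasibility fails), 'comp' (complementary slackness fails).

Gradient of f: grad f(x) = Q x + c = (-1, 5)
Constraint values g_i(x) = a_i^T x - b_i:
  g_1((-2, -3)) = 0
  g_2((-2, -3)) = 0
Stationarity residual: grad f(x) + sum_i lambda_i a_i = (0, 0)
  -> stationarity OK
Primal feasibility (all g_i <= 0): OK
Dual feasibility (all lambda_i >= 0): FAILS
Complementary slackness (lambda_i * g_i(x) = 0 for all i): OK

Verdict: the first failing condition is dual_feasibility -> dual.

dual


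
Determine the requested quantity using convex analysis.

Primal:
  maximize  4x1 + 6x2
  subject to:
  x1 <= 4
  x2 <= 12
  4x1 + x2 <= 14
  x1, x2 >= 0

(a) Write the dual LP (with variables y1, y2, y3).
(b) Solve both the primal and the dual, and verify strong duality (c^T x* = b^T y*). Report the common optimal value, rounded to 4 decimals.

The standard primal-dual pair for 'max c^T x s.t. A x <= b, x >= 0' is:
  Dual:  min b^T y  s.t.  A^T y >= c,  y >= 0.

So the dual LP is:
  minimize  4y1 + 12y2 + 14y3
  subject to:
    y1 + 4y3 >= 4
    y2 + y3 >= 6
    y1, y2, y3 >= 0

Solving the primal: x* = (0.5, 12).
  primal value c^T x* = 74.
Solving the dual: y* = (0, 5, 1).
  dual value b^T y* = 74.
Strong duality: c^T x* = b^T y*. Confirmed.

74


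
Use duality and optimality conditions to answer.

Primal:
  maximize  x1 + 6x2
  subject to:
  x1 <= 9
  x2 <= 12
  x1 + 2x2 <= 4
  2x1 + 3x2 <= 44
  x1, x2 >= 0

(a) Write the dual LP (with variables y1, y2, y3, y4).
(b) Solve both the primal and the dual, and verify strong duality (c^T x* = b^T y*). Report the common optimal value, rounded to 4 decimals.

The standard primal-dual pair for 'max c^T x s.t. A x <= b, x >= 0' is:
  Dual:  min b^T y  s.t.  A^T y >= c,  y >= 0.

So the dual LP is:
  minimize  9y1 + 12y2 + 4y3 + 44y4
  subject to:
    y1 + y3 + 2y4 >= 1
    y2 + 2y3 + 3y4 >= 6
    y1, y2, y3, y4 >= 0

Solving the primal: x* = (0, 2).
  primal value c^T x* = 12.
Solving the dual: y* = (0, 0, 3, 0).
  dual value b^T y* = 12.
Strong duality: c^T x* = b^T y*. Confirmed.

12


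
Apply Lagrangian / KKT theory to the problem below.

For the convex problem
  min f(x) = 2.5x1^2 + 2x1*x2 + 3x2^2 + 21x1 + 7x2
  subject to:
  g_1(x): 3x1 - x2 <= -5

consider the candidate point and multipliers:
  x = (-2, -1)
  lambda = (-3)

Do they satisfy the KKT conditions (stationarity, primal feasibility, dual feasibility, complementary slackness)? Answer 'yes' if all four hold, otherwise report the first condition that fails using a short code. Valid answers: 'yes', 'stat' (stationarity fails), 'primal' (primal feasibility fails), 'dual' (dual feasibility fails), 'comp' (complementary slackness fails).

Gradient of f: grad f(x) = Q x + c = (9, -3)
Constraint values g_i(x) = a_i^T x - b_i:
  g_1((-2, -1)) = 0
Stationarity residual: grad f(x) + sum_i lambda_i a_i = (0, 0)
  -> stationarity OK
Primal feasibility (all g_i <= 0): OK
Dual feasibility (all lambda_i >= 0): FAILS
Complementary slackness (lambda_i * g_i(x) = 0 for all i): OK

Verdict: the first failing condition is dual_feasibility -> dual.

dual


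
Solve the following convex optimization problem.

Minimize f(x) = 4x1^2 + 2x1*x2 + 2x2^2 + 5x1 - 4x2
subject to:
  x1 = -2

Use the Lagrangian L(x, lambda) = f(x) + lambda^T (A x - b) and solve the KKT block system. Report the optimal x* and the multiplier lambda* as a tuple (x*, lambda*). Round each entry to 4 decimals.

Form the Lagrangian:
  L(x, lambda) = (1/2) x^T Q x + c^T x + lambda^T (A x - b)
Stationarity (grad_x L = 0): Q x + c + A^T lambda = 0.
Primal feasibility: A x = b.

This gives the KKT block system:
  [ Q   A^T ] [ x     ]   [-c ]
  [ A    0  ] [ lambda ] = [ b ]

Solving the linear system:
  x*      = (-2, 2)
  lambda* = (7)
  f(x*)   = -2

x* = (-2, 2), lambda* = (7)


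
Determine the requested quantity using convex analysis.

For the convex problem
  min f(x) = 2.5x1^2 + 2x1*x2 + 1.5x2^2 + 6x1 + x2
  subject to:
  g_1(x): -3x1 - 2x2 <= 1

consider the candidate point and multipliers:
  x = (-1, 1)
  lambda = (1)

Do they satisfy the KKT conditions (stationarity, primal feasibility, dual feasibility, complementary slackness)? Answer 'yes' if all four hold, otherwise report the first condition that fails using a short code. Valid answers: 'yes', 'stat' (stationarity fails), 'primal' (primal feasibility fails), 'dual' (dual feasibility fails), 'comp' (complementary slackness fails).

Gradient of f: grad f(x) = Q x + c = (3, 2)
Constraint values g_i(x) = a_i^T x - b_i:
  g_1((-1, 1)) = 0
Stationarity residual: grad f(x) + sum_i lambda_i a_i = (0, 0)
  -> stationarity OK
Primal feasibility (all g_i <= 0): OK
Dual feasibility (all lambda_i >= 0): OK
Complementary slackness (lambda_i * g_i(x) = 0 for all i): OK

Verdict: yes, KKT holds.

yes


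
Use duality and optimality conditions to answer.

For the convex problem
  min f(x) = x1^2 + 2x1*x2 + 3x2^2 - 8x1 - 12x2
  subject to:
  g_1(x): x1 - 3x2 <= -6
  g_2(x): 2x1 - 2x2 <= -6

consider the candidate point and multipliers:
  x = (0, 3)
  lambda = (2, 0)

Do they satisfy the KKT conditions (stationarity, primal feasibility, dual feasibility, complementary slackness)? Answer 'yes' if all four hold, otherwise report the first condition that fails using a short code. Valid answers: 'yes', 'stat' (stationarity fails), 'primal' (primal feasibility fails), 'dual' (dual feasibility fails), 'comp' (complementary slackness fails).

Gradient of f: grad f(x) = Q x + c = (-2, 6)
Constraint values g_i(x) = a_i^T x - b_i:
  g_1((0, 3)) = -3
  g_2((0, 3)) = 0
Stationarity residual: grad f(x) + sum_i lambda_i a_i = (0, 0)
  -> stationarity OK
Primal feasibility (all g_i <= 0): OK
Dual feasibility (all lambda_i >= 0): OK
Complementary slackness (lambda_i * g_i(x) = 0 for all i): FAILS

Verdict: the first failing condition is complementary_slackness -> comp.

comp


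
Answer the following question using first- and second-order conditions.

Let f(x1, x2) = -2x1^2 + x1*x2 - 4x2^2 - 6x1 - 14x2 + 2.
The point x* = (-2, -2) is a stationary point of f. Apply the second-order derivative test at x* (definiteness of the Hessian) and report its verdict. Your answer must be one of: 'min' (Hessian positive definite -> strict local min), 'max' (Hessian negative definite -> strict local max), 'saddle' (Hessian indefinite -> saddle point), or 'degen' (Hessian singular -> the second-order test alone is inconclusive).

Compute the Hessian H = grad^2 f:
  H = [[-4, 1], [1, -8]]
Verify stationarity: grad f(x*) = H x* + g = (0, 0).
Eigenvalues of H: -8.2361, -3.7639.
Both eigenvalues < 0, so H is negative definite -> x* is a strict local max.

max


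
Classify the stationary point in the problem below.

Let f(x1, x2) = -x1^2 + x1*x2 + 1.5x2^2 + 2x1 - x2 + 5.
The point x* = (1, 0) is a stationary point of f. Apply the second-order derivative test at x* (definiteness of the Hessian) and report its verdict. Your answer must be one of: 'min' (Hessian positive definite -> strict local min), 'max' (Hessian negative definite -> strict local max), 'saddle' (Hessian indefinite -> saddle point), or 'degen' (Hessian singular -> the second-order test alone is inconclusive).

Compute the Hessian H = grad^2 f:
  H = [[-2, 1], [1, 3]]
Verify stationarity: grad f(x*) = H x* + g = (0, 0).
Eigenvalues of H: -2.1926, 3.1926.
Eigenvalues have mixed signs, so H is indefinite -> x* is a saddle point.

saddle


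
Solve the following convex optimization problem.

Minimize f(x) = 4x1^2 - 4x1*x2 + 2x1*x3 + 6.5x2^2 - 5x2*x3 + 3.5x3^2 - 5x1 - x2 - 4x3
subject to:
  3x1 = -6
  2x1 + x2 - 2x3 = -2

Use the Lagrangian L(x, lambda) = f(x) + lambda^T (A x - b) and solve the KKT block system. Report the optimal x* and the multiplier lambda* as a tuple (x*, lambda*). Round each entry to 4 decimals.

Form the Lagrangian:
  L(x, lambda) = (1/2) x^T Q x + c^T x + lambda^T (A x - b)
Stationarity (grad_x L = 0): Q x + c + A^T lambda = 0.
Primal feasibility: A x = b.

This gives the KKT block system:
  [ Q   A^T ] [ x     ]   [-c ]
  [ A    0  ] [ lambda ] = [ b ]

Solving the linear system:
  x*      = (-2, -0.4615, -1.2308)
  lambda* = (11.9744, -7.1538)
  f(x*)   = 36.4615

x* = (-2, -0.4615, -1.2308), lambda* = (11.9744, -7.1538)


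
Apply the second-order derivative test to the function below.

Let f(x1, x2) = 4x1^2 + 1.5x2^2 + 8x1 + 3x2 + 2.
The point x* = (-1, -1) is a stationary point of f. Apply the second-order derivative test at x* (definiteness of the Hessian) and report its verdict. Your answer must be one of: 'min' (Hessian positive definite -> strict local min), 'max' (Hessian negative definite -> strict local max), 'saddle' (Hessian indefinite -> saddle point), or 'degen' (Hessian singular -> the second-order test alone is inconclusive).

Compute the Hessian H = grad^2 f:
  H = [[8, 0], [0, 3]]
Verify stationarity: grad f(x*) = H x* + g = (0, 0).
Eigenvalues of H: 3, 8.
Both eigenvalues > 0, so H is positive definite -> x* is a strict local min.

min


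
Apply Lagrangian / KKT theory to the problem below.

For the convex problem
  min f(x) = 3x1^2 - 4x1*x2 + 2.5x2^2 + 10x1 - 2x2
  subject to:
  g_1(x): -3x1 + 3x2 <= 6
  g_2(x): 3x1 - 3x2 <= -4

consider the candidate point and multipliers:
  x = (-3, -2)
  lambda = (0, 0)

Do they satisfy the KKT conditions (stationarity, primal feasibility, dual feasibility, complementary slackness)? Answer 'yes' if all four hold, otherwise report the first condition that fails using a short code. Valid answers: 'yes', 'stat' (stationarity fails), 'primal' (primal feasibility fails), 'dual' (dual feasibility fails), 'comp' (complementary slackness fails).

Gradient of f: grad f(x) = Q x + c = (0, 0)
Constraint values g_i(x) = a_i^T x - b_i:
  g_1((-3, -2)) = -3
  g_2((-3, -2)) = 1
Stationarity residual: grad f(x) + sum_i lambda_i a_i = (0, 0)
  -> stationarity OK
Primal feasibility (all g_i <= 0): FAILS
Dual feasibility (all lambda_i >= 0): OK
Complementary slackness (lambda_i * g_i(x) = 0 for all i): OK

Verdict: the first failing condition is primal_feasibility -> primal.

primal


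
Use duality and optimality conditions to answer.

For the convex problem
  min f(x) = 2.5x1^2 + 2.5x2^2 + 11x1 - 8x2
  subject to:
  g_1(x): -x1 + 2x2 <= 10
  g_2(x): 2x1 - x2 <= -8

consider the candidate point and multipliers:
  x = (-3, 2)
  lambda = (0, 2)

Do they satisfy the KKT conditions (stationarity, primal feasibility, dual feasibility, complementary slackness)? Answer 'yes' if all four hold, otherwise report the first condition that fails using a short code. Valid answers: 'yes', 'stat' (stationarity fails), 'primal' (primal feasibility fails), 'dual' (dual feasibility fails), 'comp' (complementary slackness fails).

Gradient of f: grad f(x) = Q x + c = (-4, 2)
Constraint values g_i(x) = a_i^T x - b_i:
  g_1((-3, 2)) = -3
  g_2((-3, 2)) = 0
Stationarity residual: grad f(x) + sum_i lambda_i a_i = (0, 0)
  -> stationarity OK
Primal feasibility (all g_i <= 0): OK
Dual feasibility (all lambda_i >= 0): OK
Complementary slackness (lambda_i * g_i(x) = 0 for all i): OK

Verdict: yes, KKT holds.

yes


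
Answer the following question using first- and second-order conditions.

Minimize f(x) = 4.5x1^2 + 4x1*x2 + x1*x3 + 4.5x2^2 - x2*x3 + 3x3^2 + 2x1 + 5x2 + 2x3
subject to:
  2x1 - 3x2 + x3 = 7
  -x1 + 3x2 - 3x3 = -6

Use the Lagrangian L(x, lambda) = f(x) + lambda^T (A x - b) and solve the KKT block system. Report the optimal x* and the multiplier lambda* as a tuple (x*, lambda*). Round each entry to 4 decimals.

Form the Lagrangian:
  L(x, lambda) = (1/2) x^T Q x + c^T x + lambda^T (A x - b)
Stationarity (grad_x L = 0): Q x + c + A^T lambda = 0.
Primal feasibility: A x = b.

This gives the KKT block system:
  [ Q   A^T ] [ x     ]   [-c ]
  [ A    0  ] [ lambda ] = [ b ]

Solving the linear system:
  x*      = (0.9293, -1.7256, -0.0353)
  lambda* = (-1.1673, 1.0919)
  f(x*)   = 3.9411

x* = (0.9293, -1.7256, -0.0353), lambda* = (-1.1673, 1.0919)


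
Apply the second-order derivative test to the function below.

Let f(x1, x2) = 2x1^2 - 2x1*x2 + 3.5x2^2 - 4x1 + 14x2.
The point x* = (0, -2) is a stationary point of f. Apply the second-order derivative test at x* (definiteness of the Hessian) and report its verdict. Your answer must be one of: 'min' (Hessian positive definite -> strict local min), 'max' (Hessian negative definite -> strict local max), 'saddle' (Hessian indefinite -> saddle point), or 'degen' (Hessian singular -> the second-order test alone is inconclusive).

Compute the Hessian H = grad^2 f:
  H = [[4, -2], [-2, 7]]
Verify stationarity: grad f(x*) = H x* + g = (0, 0).
Eigenvalues of H: 3, 8.
Both eigenvalues > 0, so H is positive definite -> x* is a strict local min.

min


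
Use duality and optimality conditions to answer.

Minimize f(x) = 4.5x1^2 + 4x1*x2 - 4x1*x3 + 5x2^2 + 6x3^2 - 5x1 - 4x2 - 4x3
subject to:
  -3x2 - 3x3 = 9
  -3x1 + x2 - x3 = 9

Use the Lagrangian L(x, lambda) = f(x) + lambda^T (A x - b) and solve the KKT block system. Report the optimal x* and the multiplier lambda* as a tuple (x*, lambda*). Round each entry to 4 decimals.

Form the Lagrangian:
  L(x, lambda) = (1/2) x^T Q x + c^T x + lambda^T (A x - b)
Stationarity (grad_x L = 0): Q x + c + A^T lambda = 0.
Primal feasibility: A x = b.

This gives the KKT block system:
  [ Q   A^T ] [ x     ]   [-c ]
  [ A    0  ] [ lambda ] = [ b ]

Solving the linear system:
  x*      = (-2.2303, -0.3455, -2.6545)
  lambda* = (-7.2182, -5.2788)
  f(x*)   = 67.8121

x* = (-2.2303, -0.3455, -2.6545), lambda* = (-7.2182, -5.2788)


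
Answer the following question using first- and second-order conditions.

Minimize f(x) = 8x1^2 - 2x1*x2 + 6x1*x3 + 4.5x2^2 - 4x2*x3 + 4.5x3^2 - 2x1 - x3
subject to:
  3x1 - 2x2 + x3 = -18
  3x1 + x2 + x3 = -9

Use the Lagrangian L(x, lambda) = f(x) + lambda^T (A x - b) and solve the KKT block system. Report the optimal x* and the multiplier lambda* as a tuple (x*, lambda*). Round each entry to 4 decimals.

Form the Lagrangian:
  L(x, lambda) = (1/2) x^T Q x + c^T x + lambda^T (A x - b)
Stationarity (grad_x L = 0): Q x + c + A^T lambda = 0.
Primal feasibility: A x = b.

This gives the KKT block system:
  [ Q   A^T ] [ x     ]   [-c ]
  [ A    0  ] [ lambda ] = [ b ]

Solving the linear system:
  x*      = (-4.6393, 3, 1.918)
  lambda* = (17.3934, 6.1803)
  f(x*)   = 188.0328

x* = (-4.6393, 3, 1.918), lambda* = (17.3934, 6.1803)


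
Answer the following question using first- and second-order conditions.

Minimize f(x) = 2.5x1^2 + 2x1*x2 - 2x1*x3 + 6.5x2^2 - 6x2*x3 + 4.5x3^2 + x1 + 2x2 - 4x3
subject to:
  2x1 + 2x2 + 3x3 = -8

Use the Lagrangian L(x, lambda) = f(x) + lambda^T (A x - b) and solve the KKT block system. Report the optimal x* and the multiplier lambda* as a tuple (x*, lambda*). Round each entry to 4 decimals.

Form the Lagrangian:
  L(x, lambda) = (1/2) x^T Q x + c^T x + lambda^T (A x - b)
Stationarity (grad_x L = 0): Q x + c + A^T lambda = 0.
Primal feasibility: A x = b.

This gives the KKT block system:
  [ Q   A^T ] [ x     ]   [-c ]
  [ A    0  ] [ lambda ] = [ b ]

Solving the linear system:
  x*      = (-1.2832, -0.885, -1.2212)
  lambda* = (2.3717)
  f(x*)   = 10.4027

x* = (-1.2832, -0.885, -1.2212), lambda* = (2.3717)


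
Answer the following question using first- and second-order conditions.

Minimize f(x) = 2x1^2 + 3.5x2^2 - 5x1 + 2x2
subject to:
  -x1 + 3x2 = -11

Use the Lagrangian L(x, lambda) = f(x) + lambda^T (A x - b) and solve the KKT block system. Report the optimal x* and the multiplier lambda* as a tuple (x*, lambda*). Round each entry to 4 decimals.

Form the Lagrangian:
  L(x, lambda) = (1/2) x^T Q x + c^T x + lambda^T (A x - b)
Stationarity (grad_x L = 0): Q x + c + A^T lambda = 0.
Primal feasibility: A x = b.

This gives the KKT block system:
  [ Q   A^T ] [ x     ]   [-c ]
  [ A    0  ] [ lambda ] = [ b ]

Solving the linear system:
  x*      = (2.6977, -2.7674)
  lambda* = (5.7907)
  f(x*)   = 22.3372

x* = (2.6977, -2.7674), lambda* = (5.7907)


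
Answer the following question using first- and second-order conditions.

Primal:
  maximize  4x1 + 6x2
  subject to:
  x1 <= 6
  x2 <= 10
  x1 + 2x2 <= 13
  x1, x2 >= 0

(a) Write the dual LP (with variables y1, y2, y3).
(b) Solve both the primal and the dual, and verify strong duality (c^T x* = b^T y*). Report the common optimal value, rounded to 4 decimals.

The standard primal-dual pair for 'max c^T x s.t. A x <= b, x >= 0' is:
  Dual:  min b^T y  s.t.  A^T y >= c,  y >= 0.

So the dual LP is:
  minimize  6y1 + 10y2 + 13y3
  subject to:
    y1 + y3 >= 4
    y2 + 2y3 >= 6
    y1, y2, y3 >= 0

Solving the primal: x* = (6, 3.5).
  primal value c^T x* = 45.
Solving the dual: y* = (1, 0, 3).
  dual value b^T y* = 45.
Strong duality: c^T x* = b^T y*. Confirmed.

45


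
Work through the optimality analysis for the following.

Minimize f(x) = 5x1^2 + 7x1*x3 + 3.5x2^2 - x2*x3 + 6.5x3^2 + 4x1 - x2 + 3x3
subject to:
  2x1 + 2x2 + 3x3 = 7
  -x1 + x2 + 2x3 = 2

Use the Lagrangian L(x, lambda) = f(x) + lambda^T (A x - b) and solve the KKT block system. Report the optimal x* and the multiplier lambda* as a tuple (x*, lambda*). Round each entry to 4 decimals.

Form the Lagrangian:
  L(x, lambda) = (1/2) x^T Q x + c^T x + lambda^T (A x - b)
Stationarity (grad_x L = 0): Q x + c + A^T lambda = 0.
Primal feasibility: A x = b.

This gives the KKT block system:
  [ Q   A^T ] [ x     ]   [-c ]
  [ A    0  ] [ lambda ] = [ b ]

Solving the linear system:
  x*      = (0.89, 1.7697, 0.5602)
  lambda* = (-6.9123, 2.997)
  f(x*)   = 22.9316

x* = (0.89, 1.7697, 0.5602), lambda* = (-6.9123, 2.997)


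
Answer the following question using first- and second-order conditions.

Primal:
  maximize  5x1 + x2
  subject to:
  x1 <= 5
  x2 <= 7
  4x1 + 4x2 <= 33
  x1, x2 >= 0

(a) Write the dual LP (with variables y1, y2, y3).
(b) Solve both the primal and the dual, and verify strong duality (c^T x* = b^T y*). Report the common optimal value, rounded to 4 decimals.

The standard primal-dual pair for 'max c^T x s.t. A x <= b, x >= 0' is:
  Dual:  min b^T y  s.t.  A^T y >= c,  y >= 0.

So the dual LP is:
  minimize  5y1 + 7y2 + 33y3
  subject to:
    y1 + 4y3 >= 5
    y2 + 4y3 >= 1
    y1, y2, y3 >= 0

Solving the primal: x* = (5, 3.25).
  primal value c^T x* = 28.25.
Solving the dual: y* = (4, 0, 0.25).
  dual value b^T y* = 28.25.
Strong duality: c^T x* = b^T y*. Confirmed.

28.25
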